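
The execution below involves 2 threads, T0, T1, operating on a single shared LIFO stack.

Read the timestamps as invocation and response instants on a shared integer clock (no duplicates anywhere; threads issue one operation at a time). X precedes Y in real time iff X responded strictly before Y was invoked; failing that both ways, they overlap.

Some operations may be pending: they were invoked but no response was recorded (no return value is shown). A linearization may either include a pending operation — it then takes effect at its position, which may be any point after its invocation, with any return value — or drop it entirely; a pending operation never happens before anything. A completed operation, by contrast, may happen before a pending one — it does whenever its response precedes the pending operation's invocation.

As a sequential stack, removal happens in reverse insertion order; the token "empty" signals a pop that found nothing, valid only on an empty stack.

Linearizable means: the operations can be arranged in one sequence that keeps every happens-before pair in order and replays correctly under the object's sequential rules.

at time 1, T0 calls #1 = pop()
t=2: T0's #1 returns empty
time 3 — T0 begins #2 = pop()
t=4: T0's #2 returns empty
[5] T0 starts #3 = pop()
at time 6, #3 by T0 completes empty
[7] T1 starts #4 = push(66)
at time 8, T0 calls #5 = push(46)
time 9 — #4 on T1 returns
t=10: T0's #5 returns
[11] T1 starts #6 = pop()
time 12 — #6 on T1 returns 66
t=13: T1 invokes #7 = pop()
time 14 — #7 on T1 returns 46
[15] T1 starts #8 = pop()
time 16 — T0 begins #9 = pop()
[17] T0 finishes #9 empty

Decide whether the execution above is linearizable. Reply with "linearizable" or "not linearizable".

witness order: #1, #2, #3, #5, #4, #6, #7, #8, #9
step 1: #1 pop() → empty — stack <>
step 2: #2 pop() → empty — stack <>
step 3: #3 pop() → empty — stack <>
step 4: #5 push(46) — stack <46>
step 5: #4 push(66) — stack <46,66>
step 6: #6 pop() → 66 — stack <46>
step 7: #7 pop() → 46 — stack <>
step 8: #8 pop() (pending, included) — stack <>
step 9: #9 pop() → empty — stack <>

linearizable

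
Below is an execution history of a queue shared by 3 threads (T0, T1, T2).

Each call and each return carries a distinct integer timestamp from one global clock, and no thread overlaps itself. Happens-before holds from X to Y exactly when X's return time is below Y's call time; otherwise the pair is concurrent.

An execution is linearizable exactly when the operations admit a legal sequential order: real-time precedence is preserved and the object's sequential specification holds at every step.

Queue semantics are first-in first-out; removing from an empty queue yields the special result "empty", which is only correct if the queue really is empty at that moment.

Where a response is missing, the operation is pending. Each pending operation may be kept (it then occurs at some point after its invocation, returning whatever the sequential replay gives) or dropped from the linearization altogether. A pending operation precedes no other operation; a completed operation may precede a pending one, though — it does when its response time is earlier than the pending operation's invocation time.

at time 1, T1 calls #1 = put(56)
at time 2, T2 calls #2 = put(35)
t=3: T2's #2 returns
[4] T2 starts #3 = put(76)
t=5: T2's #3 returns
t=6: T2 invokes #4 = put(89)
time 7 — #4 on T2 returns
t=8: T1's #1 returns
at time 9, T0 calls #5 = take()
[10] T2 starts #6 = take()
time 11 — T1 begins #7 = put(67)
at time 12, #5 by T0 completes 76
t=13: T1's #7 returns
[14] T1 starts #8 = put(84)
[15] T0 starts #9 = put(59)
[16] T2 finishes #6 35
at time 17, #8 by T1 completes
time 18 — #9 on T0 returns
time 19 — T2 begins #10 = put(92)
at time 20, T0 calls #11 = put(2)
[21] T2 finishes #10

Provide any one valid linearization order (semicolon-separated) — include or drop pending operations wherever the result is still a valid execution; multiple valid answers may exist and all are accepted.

#2; #3; #1; #4; #6; #5; #7; #8; #9; #10

1. #2 put(35), leaving queue <35>
2. #3 put(76), leaving queue <35,76>
3. #1 put(56), leaving queue <35,76,56>
4. #4 put(89), leaving queue <35,76,56,89>
5. #6 take() → 35, leaving queue <76,56,89>
6. #5 take() → 76, leaving queue <56,89>
7. #7 put(67), leaving queue <56,89,67>
8. #8 put(84), leaving queue <56,89,67,84>
9. #9 put(59), leaving queue <56,89,67,84,59>
10. #10 put(92), leaving queue <56,89,67,84,59,92>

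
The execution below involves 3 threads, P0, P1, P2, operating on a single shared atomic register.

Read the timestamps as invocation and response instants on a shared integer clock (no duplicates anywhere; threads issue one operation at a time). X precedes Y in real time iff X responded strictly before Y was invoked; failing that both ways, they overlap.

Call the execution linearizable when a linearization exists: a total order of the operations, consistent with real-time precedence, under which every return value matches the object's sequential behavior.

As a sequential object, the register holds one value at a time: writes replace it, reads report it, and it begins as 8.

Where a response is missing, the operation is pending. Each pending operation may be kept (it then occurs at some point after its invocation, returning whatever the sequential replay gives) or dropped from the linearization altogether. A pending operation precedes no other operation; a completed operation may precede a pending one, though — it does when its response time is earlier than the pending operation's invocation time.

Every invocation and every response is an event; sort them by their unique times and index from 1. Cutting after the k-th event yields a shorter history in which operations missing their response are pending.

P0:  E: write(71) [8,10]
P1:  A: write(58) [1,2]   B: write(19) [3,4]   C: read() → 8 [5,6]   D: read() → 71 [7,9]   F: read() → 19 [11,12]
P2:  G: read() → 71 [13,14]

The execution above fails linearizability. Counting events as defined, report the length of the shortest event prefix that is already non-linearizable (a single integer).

events 1..5 are linearizable, e.g. via A, B:
step 1: A write(58) — value 58
step 2: B write(19) — value 19
include event 6 — C responding at 6 — and every candidate order breaks
sample order A, B, C stalls at step 3 — C read() → 8 has no legal effect

6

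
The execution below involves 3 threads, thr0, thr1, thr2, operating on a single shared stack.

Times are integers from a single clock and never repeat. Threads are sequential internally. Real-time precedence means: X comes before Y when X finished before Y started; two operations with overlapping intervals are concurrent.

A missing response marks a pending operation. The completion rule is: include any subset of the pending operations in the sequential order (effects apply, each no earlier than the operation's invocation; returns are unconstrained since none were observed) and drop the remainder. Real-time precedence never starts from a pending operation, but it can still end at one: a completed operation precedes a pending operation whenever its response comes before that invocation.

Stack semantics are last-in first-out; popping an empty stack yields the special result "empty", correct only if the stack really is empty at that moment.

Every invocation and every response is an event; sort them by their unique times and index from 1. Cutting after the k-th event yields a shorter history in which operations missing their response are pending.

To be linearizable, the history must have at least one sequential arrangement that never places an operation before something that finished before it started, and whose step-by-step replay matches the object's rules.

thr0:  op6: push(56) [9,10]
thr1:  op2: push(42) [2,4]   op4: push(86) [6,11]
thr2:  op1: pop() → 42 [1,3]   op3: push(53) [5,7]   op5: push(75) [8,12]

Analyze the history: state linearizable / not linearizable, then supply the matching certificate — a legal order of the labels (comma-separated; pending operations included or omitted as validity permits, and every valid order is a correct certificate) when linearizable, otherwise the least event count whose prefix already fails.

after step 1 (op2 push(42)): stack <42>
after step 2 (op1 pop() → 42): stack <>
after step 3 (op3 push(53)): stack <53>
after step 4 (op4 push(86)): stack <53,86>
after step 5 (op5 push(75)): stack <53,86,75>
after step 6 (op6 push(56)): stack <53,86,75,56>

linearizable — witness: op2, op1, op3, op4, op5, op6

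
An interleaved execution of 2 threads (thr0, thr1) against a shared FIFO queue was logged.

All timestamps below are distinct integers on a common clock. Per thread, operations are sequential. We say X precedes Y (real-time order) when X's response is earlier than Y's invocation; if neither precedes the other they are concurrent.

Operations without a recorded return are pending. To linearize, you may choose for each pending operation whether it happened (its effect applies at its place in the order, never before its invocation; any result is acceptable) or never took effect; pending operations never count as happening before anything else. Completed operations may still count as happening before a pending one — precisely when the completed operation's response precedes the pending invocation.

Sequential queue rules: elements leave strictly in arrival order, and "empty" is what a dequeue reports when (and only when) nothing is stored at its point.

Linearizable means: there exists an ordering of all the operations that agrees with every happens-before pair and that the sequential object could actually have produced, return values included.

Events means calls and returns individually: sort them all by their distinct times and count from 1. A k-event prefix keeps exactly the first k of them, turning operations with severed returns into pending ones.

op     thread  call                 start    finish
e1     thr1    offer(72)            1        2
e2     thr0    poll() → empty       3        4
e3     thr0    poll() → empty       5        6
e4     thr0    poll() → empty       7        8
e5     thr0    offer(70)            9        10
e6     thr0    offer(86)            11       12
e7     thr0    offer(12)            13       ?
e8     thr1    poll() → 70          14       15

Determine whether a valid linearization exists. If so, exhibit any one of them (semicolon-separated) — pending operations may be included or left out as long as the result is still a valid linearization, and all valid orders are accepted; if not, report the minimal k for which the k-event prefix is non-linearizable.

not linearizable — minimal violating prefix: 4 events

cut after 3 events: linearizable; cut after 4 events (e2 responds, time 4): not linearizable
the sole real-time-consistent order of 2 completed operations fails the FIFO queue replay
for example e1, e2 fails at step 2: e2 poll() → empty is not legal there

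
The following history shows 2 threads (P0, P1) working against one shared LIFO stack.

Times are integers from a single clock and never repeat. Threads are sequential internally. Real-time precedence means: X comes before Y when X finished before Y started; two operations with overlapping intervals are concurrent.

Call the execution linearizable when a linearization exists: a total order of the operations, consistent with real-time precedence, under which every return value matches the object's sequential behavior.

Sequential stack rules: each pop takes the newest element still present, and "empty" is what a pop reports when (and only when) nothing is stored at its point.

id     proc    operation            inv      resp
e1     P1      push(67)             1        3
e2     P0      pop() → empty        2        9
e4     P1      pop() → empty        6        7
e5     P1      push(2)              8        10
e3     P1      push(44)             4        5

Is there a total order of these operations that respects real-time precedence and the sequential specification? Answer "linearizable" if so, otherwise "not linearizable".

the violation lands at event 7, e4's response at time 7: events 1..6 linearize, events 1..7 do not
exhaustive check: the 3 completed LIFO stack ops admit one real-time order; illegal
no escape via the 1 pending operation (e2): every completion choice fails
for example e1, e3, e4 (pending dropped) fails at step 3: e4 pop() → empty is not legal there

not linearizable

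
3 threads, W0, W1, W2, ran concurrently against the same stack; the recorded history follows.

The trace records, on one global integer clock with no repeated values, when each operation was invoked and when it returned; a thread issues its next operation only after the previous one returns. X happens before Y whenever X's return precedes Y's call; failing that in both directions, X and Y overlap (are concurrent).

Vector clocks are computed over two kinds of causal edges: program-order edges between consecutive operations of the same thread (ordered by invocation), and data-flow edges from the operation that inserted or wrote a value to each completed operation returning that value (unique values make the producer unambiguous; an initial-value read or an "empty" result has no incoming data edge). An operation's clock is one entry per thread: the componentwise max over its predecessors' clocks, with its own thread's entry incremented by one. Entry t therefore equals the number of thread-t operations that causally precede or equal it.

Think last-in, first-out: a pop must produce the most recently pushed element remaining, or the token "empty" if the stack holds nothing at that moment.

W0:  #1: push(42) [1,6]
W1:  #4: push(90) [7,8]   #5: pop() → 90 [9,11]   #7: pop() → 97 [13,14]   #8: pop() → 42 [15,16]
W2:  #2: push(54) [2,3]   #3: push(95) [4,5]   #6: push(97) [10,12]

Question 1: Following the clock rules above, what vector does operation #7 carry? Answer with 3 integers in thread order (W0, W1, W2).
Answer: (0, 3, 3)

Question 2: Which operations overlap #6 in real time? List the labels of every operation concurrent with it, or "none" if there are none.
Answer: #5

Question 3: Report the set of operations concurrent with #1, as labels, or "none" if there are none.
Answer: #2, #3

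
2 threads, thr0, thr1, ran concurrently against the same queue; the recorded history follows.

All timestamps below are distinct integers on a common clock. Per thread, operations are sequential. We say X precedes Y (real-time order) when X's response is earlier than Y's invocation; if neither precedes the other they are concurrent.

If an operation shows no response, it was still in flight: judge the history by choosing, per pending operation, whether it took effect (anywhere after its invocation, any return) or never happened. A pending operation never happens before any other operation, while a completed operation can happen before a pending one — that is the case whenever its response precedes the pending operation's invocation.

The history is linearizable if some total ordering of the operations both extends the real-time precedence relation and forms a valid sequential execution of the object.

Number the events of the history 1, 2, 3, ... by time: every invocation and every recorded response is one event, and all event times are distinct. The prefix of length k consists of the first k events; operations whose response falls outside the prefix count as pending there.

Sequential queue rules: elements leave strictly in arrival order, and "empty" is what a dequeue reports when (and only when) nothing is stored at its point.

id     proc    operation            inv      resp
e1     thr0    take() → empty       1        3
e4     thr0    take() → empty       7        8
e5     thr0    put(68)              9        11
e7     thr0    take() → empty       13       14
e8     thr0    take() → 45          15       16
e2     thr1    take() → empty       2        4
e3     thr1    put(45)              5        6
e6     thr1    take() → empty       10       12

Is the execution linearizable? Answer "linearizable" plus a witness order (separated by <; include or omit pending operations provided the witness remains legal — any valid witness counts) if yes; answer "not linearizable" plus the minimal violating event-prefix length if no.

not linearizable — minimal violating prefix: 8 events

the violation lands at event 8, e4's response at time 8: events 1..7 linearize, events 1..8 do not
every one of the 2 real-time-consistent orders over 4 completed queue ops fails the sequential spec
e.g. e1, e2, e3, e4: illegal at step 4, since e4 take() → empty cannot apply there
e.g. e2, e1, e3, e4: illegal at step 4, since e4 take() → empty cannot apply there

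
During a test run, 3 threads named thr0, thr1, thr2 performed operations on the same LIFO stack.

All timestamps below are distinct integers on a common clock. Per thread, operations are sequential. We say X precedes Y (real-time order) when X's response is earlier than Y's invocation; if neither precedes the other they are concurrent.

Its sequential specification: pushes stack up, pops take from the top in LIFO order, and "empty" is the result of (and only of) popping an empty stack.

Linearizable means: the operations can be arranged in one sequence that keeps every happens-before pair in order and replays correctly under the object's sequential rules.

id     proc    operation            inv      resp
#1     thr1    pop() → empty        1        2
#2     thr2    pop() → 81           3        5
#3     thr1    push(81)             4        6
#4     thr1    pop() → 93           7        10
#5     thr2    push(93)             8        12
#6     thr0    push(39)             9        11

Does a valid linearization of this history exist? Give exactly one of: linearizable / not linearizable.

linearizable

a witness: #1, #3, #2, #5, #4, #6
step 1: #1 pop() → empty — stack <>
step 2: #3 push(81) — stack <81>
step 3: #2 pop() → 81 — stack <>
step 4: #5 push(93) — stack <93>
step 5: #4 pop() → 93 — stack <>
step 6: #6 push(39) — stack <39>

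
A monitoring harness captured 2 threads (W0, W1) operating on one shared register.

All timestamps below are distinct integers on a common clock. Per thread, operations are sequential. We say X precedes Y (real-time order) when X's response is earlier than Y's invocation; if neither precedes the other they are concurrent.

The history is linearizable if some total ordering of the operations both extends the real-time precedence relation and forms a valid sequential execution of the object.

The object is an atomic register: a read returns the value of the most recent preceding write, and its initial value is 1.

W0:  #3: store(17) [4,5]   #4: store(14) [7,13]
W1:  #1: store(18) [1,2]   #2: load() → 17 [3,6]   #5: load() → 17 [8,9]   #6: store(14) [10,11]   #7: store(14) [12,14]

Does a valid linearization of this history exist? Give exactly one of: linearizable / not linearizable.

one valid linearization: #1, #3, #2, #5, #4, #6, #7
step 1: #1 store(18) — value 18
step 2: #3 store(17) — value 17
step 3: #2 load() → 17 — value 17
step 4: #5 load() → 17 — value 17
step 5: #4 store(14) — value 14
step 6: #6 store(14) — value 14
step 7: #7 store(14) — value 14

linearizable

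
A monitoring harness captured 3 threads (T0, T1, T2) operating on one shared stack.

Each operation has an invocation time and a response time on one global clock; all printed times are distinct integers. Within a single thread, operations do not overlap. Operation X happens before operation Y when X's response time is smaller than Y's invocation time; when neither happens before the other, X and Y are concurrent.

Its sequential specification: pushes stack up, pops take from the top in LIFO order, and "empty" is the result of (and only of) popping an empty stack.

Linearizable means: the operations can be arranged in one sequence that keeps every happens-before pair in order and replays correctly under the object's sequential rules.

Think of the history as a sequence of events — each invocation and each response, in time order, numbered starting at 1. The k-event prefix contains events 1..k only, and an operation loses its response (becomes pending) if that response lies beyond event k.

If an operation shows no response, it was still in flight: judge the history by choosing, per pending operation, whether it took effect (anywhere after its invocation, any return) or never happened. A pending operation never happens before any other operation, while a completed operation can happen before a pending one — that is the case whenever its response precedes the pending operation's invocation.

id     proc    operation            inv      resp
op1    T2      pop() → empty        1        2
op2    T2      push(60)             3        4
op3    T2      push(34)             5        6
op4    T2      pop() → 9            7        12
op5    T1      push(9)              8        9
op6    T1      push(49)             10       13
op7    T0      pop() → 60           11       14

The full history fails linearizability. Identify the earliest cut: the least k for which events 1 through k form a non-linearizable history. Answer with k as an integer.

14

events 1..13 are linearizable, e.g. via op1, op2, op3, op5, op4, op6:
1. op1 pop() → empty, leaving stack <>
2. op2 push(60), leaving stack <60>
3. op3 push(34), leaving stack <60,34>
4. op5 push(9), leaving stack <60,34,9>
5. op4 pop() → 9, leaving stack <60,34>
6. op6 push(49), leaving stack <60,34,49>
once event 14 joins (op7's response, time 14), exhaustive search finds no witness
one such order, op1, op2, op3, op4, op5, op6, op7, breaks at step 4 where op4 pop() → 9 is illegal
one such order, op1, op2, op3, op4, op5, op7, op6, breaks at step 4 where op4 pop() → 9 is illegal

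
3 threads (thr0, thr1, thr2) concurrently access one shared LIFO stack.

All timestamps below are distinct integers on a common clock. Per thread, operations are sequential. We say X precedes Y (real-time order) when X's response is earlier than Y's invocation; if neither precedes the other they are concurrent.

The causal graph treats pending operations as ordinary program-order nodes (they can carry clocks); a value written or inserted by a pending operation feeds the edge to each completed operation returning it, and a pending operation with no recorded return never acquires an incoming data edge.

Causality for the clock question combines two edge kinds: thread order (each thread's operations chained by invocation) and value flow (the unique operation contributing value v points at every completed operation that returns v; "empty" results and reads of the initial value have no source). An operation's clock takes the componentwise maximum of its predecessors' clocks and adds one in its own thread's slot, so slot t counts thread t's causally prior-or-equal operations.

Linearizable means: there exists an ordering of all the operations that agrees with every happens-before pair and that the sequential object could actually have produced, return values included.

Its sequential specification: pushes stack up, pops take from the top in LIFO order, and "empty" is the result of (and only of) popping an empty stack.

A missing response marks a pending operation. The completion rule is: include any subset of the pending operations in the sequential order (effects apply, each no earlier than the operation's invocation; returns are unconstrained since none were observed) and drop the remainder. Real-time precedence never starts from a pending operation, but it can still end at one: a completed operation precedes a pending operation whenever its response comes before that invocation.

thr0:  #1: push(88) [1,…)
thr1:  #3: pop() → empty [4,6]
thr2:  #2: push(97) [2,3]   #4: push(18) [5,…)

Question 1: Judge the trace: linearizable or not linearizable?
not linearizable

cut after 5 events: linearizable; cut after 6 events (#3 responds, time 6): not linearizable
the completed operations (2 total) allow one real-time order; the LIFO stack replay rejects it
including or dropping the 2 pending operations (#1, #4) in any combination fails
sample order #2, #3 (pending dropped) stalls at step 2 — #3 pop() → empty has no legal effect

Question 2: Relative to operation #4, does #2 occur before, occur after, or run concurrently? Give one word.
before

#2 spans [2,3], #4 spans [5,…)
resp(#2)=3 < inv(#4)=5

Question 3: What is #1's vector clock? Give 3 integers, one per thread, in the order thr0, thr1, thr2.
(1, 0, 0)

invoked at 2, #2 has no predecessors; its own thr2 bump gives (0, 0, 1)
invoked at 4, #3 has no predecessors; its own thr1 bump gives (0, 1, 0)
invoked at 1, #1 has no predecessors; its own thr0 bump gives (1, 0, 0)
#4 (invocation 5): componentwise max over VC(#2)=(0, 0, 1), +1 at thr2, giving (0, 0, 2)
target: VC(#1) = (1, 0, 0)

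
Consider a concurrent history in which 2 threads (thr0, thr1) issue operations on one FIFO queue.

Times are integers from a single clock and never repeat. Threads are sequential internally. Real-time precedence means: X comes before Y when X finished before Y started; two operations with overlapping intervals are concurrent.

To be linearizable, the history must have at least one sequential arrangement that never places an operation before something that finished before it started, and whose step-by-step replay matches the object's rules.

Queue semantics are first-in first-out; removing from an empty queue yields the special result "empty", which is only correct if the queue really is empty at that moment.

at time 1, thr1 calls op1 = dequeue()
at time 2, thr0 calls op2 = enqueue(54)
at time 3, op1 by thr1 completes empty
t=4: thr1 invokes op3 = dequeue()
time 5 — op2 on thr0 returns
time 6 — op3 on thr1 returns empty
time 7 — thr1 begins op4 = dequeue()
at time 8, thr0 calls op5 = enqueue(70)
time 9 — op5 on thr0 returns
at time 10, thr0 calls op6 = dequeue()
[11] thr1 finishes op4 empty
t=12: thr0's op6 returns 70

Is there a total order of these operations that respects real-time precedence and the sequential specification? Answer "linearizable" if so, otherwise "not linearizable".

not linearizable

prefix check: 1..10 passes, 1..11 fails once op4's time-11 response joins
all 6 real-time-respecting orders fail — 5 completed FIFO queue operations, no legal replay
every completion of the 1 pending operation (op6) was checked; none linearizes
sample order op1, op2, op3, op4, op5 (pending dropped) stalls at step 3 — op3 dequeue() → empty has no legal effect
sample order op1, op2, op3, op5, op4 (pending dropped) stalls at step 3 — op3 dequeue() → empty has no legal effect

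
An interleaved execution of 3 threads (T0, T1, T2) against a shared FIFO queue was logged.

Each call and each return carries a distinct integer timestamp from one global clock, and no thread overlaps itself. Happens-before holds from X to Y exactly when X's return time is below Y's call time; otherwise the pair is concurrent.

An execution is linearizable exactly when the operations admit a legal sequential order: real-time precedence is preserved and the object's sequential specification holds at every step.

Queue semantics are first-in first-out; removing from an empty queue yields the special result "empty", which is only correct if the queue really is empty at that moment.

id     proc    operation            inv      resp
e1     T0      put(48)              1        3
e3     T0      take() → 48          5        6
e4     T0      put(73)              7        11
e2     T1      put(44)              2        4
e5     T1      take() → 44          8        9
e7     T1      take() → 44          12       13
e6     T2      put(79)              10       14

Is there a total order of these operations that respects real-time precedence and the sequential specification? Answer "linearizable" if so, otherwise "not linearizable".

not linearizable

the violation lands at event 13, e7's response at time 13: events 1..12 linearize, events 1..13 do not
4 orders of the 6 completed FIFO queue ops respect real time; none is legal
every completion of the 1 pending operation (e6) was checked; none linearizes
one such order, e1, e2, e3, e4, e5, e7 (pending dropped), breaks at step 6 where e7 take() → 44 is illegal
one such order, e1, e2, e3, e5, e4, e7 (pending dropped), breaks at step 6 where e7 take() → 44 is illegal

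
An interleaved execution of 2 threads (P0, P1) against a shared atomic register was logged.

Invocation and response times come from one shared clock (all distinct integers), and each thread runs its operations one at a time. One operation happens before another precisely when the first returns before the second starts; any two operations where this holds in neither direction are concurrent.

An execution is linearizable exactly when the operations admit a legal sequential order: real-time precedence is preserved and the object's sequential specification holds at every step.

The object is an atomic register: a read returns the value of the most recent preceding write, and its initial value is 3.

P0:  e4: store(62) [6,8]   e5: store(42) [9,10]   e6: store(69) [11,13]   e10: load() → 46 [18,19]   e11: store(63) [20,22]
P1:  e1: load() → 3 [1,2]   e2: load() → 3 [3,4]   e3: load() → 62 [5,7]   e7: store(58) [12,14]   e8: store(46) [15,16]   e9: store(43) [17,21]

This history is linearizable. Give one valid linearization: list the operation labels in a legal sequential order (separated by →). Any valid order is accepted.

e1 → e2 → e4 → e3 → e5 → e6 → e7 → e8 → e10 → e9 → e11

step 1: e1 load() → 3 — value 3
step 2: e2 load() → 3 — value 3
step 3: e4 store(62) — value 62
step 4: e3 load() → 62 — value 62
step 5: e5 store(42) — value 42
step 6: e6 store(69) — value 69
step 7: e7 store(58) — value 58
step 8: e8 store(46) — value 46
step 9: e10 load() → 46 — value 46
step 10: e9 store(43) — value 43
step 11: e11 store(63) — value 63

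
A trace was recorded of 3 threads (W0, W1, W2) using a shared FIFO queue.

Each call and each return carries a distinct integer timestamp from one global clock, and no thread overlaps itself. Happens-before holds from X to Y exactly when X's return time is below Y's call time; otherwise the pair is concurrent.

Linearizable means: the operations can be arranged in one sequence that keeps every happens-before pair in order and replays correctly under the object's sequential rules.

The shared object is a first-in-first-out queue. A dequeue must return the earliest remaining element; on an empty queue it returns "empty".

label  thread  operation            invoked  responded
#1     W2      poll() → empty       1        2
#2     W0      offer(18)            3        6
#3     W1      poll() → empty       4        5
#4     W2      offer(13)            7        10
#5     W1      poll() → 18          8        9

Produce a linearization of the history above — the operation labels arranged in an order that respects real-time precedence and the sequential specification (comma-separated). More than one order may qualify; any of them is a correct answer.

#1, #3, #2, #4, #5

after step 1 (#1 poll() → empty): queue <>
after step 2 (#3 poll() → empty): queue <>
after step 3 (#2 offer(18)): queue <18>
after step 4 (#4 offer(13)): queue <18,13>
after step 5 (#5 poll() → 18): queue <13>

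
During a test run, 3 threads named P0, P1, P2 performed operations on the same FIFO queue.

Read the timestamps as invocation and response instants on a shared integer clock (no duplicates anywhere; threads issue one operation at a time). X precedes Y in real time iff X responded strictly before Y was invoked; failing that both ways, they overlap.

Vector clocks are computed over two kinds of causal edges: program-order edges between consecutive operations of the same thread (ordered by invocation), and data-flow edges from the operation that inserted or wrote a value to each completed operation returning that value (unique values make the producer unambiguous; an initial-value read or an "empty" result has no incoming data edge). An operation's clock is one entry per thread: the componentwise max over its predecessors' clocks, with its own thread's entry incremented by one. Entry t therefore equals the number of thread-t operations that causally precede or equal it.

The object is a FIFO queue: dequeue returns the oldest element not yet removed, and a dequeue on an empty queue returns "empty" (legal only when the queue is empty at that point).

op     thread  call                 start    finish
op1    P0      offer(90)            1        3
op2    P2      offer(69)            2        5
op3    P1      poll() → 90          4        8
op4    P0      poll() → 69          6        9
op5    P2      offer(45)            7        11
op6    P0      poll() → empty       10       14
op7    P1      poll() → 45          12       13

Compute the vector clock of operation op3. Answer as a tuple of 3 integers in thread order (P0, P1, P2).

op2, invoked 2, has no incoming edges; only P2's bump applies → (0, 0, 1)
op1, invoked 1, has no incoming edges; only P0's bump applies → (1, 0, 0)
invoked at 7, op5 merges VC(op2)=(0, 0, 1) and bumps P2's slot → (0, 0, 2)
invoked at 4, op3 merges VC(op1)=(1, 0, 0) and bumps P1's slot → (1, 1, 0)
invoked at 6, op4 merges VC(op1)=(1, 0, 0), VC(op2)=(0, 0, 1) and bumps P0's slot → (2, 0, 1)
invoked at 10, op6 merges VC(op4)=(2, 0, 1) and bumps P0's slot → (3, 0, 1)
invoked at 12, op7 merges VC(op3)=(1, 1, 0), VC(op5)=(0, 0, 2) and bumps P1's slot → (1, 2, 2)
target: VC(op3) = (1, 1, 0)

(1, 1, 0)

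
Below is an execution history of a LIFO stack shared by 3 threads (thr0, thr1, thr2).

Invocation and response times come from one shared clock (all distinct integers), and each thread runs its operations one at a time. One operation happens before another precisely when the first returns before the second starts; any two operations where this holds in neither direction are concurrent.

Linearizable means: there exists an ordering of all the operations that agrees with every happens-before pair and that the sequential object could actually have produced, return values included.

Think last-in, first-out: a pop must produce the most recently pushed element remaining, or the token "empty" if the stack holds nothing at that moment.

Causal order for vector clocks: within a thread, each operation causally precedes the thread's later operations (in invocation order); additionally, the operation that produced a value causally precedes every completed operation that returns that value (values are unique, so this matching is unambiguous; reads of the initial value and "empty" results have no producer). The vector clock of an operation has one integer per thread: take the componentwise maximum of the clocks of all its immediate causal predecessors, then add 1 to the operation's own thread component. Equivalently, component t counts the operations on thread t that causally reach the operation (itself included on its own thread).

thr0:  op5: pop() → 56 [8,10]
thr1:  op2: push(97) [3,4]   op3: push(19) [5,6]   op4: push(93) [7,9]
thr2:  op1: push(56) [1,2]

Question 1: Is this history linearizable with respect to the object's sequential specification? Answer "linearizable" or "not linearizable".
already the first 10 events (up to op5's response at time 10) admit no linearization; the first 9 still do
the 5 completed operations admit 2 real-time orders; each fails the LIFO stack replay
one such order, op1, op2, op3, op4, op5, breaks at step 5 where op5 pop() → 56 is illegal
one such order, op1, op2, op3, op5, op4, breaks at step 4 where op5 pop() → 56 is illegal

not linearizable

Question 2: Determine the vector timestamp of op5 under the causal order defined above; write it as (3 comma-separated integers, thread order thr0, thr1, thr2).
root op op1, invoked 1: fresh clock plus thr2's own tick → (0, 0, 1)
root op op2, invoked 3: fresh clock plus thr1's own tick → (0, 1, 0)
invoked at 5, op3 merges VC(op2)=(0, 1, 0) and bumps thr1's slot → (0, 2, 0)
invoked at 8, op5 merges VC(op1)=(0, 0, 1) and bumps thr0's slot → (1, 0, 1)
invoked at 7, op4 merges VC(op3)=(0, 2, 0) and bumps thr1's slot → (0, 3, 0)
target: VC(op5) = (1, 0, 1)

(1, 0, 1)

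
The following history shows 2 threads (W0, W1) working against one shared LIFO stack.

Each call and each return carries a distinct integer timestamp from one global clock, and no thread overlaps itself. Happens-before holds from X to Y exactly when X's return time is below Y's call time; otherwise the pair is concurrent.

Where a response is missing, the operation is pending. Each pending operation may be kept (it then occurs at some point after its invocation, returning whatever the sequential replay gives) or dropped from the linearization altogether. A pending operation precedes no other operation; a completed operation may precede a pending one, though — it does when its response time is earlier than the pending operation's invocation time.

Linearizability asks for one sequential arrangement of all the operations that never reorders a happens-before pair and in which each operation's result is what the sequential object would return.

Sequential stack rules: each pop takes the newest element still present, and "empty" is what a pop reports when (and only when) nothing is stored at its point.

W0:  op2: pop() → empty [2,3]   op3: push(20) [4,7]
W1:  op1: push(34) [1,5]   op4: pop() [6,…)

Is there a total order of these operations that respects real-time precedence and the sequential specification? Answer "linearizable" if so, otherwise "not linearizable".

one valid linearization: op2, op1, op3
after step 1 (op2 pop() → empty): stack <>
after step 2 (op1 push(34)): stack <34>
after step 3 (op3 push(20)): stack <34,20>

linearizable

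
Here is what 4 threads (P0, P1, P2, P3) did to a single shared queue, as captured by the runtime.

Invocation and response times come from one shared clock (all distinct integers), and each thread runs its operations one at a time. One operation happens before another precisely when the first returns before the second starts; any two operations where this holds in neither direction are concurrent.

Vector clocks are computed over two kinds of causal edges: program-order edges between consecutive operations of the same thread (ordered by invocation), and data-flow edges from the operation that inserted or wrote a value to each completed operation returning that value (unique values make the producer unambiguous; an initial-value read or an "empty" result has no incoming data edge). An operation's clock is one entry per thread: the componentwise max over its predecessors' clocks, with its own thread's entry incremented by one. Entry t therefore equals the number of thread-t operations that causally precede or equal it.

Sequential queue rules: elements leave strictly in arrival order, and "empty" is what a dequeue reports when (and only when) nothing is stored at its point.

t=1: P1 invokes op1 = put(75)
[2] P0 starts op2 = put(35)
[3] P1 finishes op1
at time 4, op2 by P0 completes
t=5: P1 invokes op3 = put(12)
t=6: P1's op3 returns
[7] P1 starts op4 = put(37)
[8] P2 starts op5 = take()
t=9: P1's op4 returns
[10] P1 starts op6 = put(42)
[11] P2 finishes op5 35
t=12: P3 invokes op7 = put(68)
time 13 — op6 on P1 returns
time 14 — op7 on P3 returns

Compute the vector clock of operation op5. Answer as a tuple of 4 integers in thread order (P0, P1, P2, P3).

op7 (invocation 12): nothing precedes it; P3's component alone gives (0, 0, 0, 1)
op1 (invocation 1): nothing precedes it; P1's component alone gives (0, 1, 0, 0)
op2 (invocation 2): nothing precedes it; P0's component alone gives (1, 0, 0, 0)
from VC(op1)=(0, 1, 0, 0), op3 (invoked 5) maxes components and bumps P1 → (0, 2, 0, 0)
from VC(op2)=(1, 0, 0, 0), op5 (invoked 8) maxes components and bumps P2 → (1, 0, 1, 0)
from VC(op3)=(0, 2, 0, 0), op4 (invoked 7) maxes components and bumps P1 → (0, 3, 0, 0)
from VC(op4)=(0, 3, 0, 0), op6 (invoked 10) maxes components and bumps P1 → (0, 4, 0, 0)
target: VC(op5) = (1, 0, 1, 0)

(1, 0, 1, 0)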